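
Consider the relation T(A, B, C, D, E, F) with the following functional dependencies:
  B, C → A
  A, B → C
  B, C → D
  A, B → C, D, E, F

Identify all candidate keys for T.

No FD produces {B}, so it must be in every candidate key.
Closure of {A, B} is {A, B, C, D, E, F}, the whole schema; {A, B} is a candidate key.
Closure of {B, C} is {A, B, C, D, E, F}, the whole schema; {B, C} is a candidate key.
Any other superkey properly contains one of these, so there are no further candidate keys.

{A, B}, {B, C}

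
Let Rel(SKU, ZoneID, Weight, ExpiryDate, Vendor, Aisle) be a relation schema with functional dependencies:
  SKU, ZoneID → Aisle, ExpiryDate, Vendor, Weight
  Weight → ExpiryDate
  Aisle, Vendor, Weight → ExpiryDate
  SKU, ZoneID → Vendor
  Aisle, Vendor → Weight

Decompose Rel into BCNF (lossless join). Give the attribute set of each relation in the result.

{Aisle, SKU, Vendor, ZoneID}; {Aisle, Vendor, Weight}; {ExpiryDate, Weight}

Candidate key of the original relation: {SKU, ZoneID}.
In {Aisle, ExpiryDate, SKU, Vendor, Weight, ZoneID}, {Weight} is not a superkey ({Weight}⁺ restricted to this set is {ExpiryDate, Weight}), so split on Weight → ExpiryDate into {ExpiryDate, Weight} and {Aisle, SKU, Vendor, Weight, ZoneID}.
{ExpiryDate, Weight}: every determinant is a superkey — BCNF.
In {Aisle, SKU, Vendor, Weight, ZoneID}, {Aisle, Vendor} is not a superkey ({Aisle, Vendor}⁺ restricted to this set is {Aisle, Vendor, Weight}), so split on Aisle, Vendor → Weight into {Aisle, Vendor, Weight} and {Aisle, SKU, Vendor, ZoneID}.
{Aisle, Vendor, Weight}: every determinant is a superkey — BCNF.
{Aisle, SKU, Vendor, ZoneID}: every determinant is a superkey — BCNF.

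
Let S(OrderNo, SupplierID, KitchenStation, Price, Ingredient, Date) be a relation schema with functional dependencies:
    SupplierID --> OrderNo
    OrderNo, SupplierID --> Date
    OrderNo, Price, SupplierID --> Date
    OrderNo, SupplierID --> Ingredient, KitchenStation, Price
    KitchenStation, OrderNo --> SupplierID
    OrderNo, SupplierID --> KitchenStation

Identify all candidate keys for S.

{KitchenStation, OrderNo}, {SupplierID}

{SupplierID} is a candidate key since {SupplierID}⁺ = {Date, Ingredient, KitchenStation, OrderNo, Price, SupplierID} covers every attribute.
{KitchenStation, OrderNo} is a candidate key since {KitchenStation, OrderNo}⁺ = {Date, Ingredient, KitchenStation, OrderNo, Price, SupplierID} covers every attribute.
No proper subset of any of these is a key, and no other minimal superkey exists.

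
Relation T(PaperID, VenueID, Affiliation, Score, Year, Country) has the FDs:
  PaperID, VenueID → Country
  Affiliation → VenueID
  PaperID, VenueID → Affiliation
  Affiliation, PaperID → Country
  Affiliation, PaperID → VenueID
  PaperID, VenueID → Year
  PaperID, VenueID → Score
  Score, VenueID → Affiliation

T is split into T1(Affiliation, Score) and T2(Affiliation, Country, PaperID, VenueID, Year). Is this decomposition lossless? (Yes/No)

No

The shared attributes are {Affiliation} and {Affiliation}⁺ = {Affiliation, VenueID}.
The closure covers neither T1 nor T2 entirely; the join is not lossless.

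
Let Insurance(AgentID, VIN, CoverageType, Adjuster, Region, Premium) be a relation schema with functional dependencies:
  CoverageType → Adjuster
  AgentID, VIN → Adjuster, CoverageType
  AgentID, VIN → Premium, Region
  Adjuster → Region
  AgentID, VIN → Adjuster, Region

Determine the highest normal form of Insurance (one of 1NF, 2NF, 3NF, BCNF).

2NF

Candidate key: {AgentID, VIN}. Prime attributes: {AgentID, VIN}.
CoverageType → Adjuster: {CoverageType}⁺ = {Adjuster, CoverageType, Region}, which is not all of the attributes, so the left side is not a superkey — BCNF is violated.
Because {Adjuster} is non-prime and the left side of CoverageType → Adjuster is not a superkey, the relation is not in 3NF.
No non-prime attribute depends on a proper subset of any candidate key, so 2NF holds.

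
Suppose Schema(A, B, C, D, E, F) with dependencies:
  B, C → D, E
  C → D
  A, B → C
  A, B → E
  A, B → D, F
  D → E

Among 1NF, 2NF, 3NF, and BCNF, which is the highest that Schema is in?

2NF

Candidate key: {A, B}. Prime attributes: {A, B}.
B, C → D, E breaks BCNF: {B, C}⁺ = {B, C, D, E}, so {B, C} is not a superkey.
B, C → D, E determines the non-prime attributes {D, E} from a non-superkey — 3NF is violated.
No non-prime attribute depends on a proper subset of any candidate key, so 2NF holds.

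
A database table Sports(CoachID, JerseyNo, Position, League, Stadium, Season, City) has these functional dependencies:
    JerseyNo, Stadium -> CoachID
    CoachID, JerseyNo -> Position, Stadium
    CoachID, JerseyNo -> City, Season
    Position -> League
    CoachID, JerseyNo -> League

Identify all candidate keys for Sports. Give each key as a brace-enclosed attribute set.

{JerseyNo} never appears on the right of any FD, so every key must include it.
{CoachID, JerseyNo} is a candidate key since {CoachID, JerseyNo}⁺ = {City, CoachID, JerseyNo, League, Position, Season, Stadium} covers every attribute.
{JerseyNo, Stadium} is a candidate key since {JerseyNo, Stadium}⁺ = {City, CoachID, JerseyNo, League, Position, Season, Stadium} covers every attribute.
These are minimal and exhaustive — every other superkey contains one of them.

{CoachID, JerseyNo}, {JerseyNo, Stadium}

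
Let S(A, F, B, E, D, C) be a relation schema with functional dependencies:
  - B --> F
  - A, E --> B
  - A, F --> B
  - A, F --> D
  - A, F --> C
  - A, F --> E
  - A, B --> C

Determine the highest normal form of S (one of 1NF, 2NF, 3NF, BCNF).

3NF

Candidate keys: {A, B}, {A, E}, {A, F}. Prime attributes: {A, B, E, F}.
For B --> F we have {B}⁺ = {B, F}; {B} is not a superkey, so BCNF fails.
But every attribute on its right side ({F}) is prime, and the same holds for every other non-superkey FD, so 3NF still holds.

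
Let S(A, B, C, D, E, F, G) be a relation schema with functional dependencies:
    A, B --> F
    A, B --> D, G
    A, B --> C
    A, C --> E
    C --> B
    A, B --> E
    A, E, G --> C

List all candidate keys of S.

{A} never appears on the right of any FD, so every key must include it.
{A, B}⁺ = {A, B, C, D, E, F, G} — all of the relation — so {A, B} is a candidate key.
{A, C}⁺ = {A, B, C, D, E, F, G} — all of the relation — so {A, C} is a candidate key.
{A, E, G}⁺ = {A, B, C, D, E, F, G} — all of the relation — so {A, E, G} is a candidate key.
Any other superkey properly contains one of these, so there are no further candidate keys.

{A, B}, {A, C}, {A, E, G}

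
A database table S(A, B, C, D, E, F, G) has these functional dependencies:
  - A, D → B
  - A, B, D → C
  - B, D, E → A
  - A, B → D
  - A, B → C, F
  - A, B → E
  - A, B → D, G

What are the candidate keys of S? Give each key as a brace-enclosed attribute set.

{A, B} is a candidate key since {A, B}⁺ = {A, B, C, D, E, F, G} covers every attribute.
{A, D} is a candidate key since {A, D}⁺ = {A, B, C, D, E, F, G} covers every attribute.
{B, D, E} is a candidate key since {B, D, E}⁺ = {A, B, C, D, E, F, G} covers every attribute.
Any other superkey properly contains one of these, so there are no further candidate keys.

{A, B}, {A, D}, {B, D, E}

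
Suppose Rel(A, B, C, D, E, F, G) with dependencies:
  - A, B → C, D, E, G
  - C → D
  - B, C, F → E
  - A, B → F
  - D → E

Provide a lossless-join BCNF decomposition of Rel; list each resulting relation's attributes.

{A, B, C, F, G}; {C, D}; {D, E}

Candidate key of the original relation: {A, B}.
{A, B, C, D, E, F, G}: {C} determines {C, D, E} here but is not a superkey — split on C → D, E, giving {C, D, E} and {A, B, C, F, G}.
{C, D, E}: {D} determines {D, E} here but is not a superkey — split on D → E, giving {D, E} and {C, D}.
{D, E} is in BCNF.
{C, D} is in BCNF.
{A, B, C, F, G} is in BCNF.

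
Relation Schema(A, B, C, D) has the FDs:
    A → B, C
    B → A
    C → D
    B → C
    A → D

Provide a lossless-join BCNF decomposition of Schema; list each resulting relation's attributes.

{A, B, C}; {C, D}

Candidate keys of the original relation: {A}, {B}.
In {A, B, C, D}, {C} is not a superkey ({C}⁺ restricted to this set is {C, D}), so split on C → D into {C, D} and {A, B, C}.
{C, D} has no BCNF violation.
{A, B, C} has no BCNF violation.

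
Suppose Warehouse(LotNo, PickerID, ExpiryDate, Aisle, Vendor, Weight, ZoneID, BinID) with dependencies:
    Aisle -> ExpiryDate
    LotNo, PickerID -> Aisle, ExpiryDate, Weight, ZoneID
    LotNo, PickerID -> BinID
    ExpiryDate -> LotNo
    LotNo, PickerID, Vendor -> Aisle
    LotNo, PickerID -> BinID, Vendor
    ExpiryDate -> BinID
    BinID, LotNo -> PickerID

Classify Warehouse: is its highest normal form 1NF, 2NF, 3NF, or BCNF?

Candidate keys: {Aisle}, {BinID, LotNo}, {ExpiryDate}, {LotNo, PickerID}. Prime attributes: {Aisle, BinID, ExpiryDate, LotNo, PickerID}.
Every FD has a superkey on the left, so the relation is in BCNF.

BCNF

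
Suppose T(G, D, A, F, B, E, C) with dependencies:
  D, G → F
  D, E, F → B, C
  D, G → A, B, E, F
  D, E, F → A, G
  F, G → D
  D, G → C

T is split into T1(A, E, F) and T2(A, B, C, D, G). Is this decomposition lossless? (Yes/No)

The shared attributes are {A} and {A}⁺ = {A}.
Neither T1 nor T2 is contained in that closure, so the decomposition is lossy.

No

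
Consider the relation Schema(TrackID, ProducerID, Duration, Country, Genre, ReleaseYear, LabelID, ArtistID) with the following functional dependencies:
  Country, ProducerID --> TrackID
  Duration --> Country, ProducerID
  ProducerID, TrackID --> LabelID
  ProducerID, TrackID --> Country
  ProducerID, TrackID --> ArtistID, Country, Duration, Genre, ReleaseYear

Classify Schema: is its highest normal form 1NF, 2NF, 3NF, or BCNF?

BCNF

Candidate keys: {Country, ProducerID}, {Duration}, {ProducerID, TrackID}. Prime attributes: {Country, Duration, ProducerID, TrackID}.
The left-hand side of every FD is a superkey, so BCNF is satisfied.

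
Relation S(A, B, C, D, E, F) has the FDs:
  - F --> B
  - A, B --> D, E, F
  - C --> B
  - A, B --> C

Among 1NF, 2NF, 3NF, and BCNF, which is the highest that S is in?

Candidate keys: {A, B}, {A, C}, {A, F}. Prime attributes: {A, B, C, F}.
F --> B breaks BCNF: {F}⁺ = {B, F}, so {F} is not a superkey.
Its right-hand attributes {B} are all prime, as are those of every other non-superkey FD — the relation is in 3NF.

3NF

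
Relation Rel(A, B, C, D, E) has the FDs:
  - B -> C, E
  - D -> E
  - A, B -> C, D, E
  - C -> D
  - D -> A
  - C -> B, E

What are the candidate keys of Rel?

{B}, {C}

Closure of {B} is {A, B, C, D, E}, the whole schema; {B} is a candidate key.
Closure of {C} is {A, B, C, D, E}, the whole schema; {C} is a candidate key.
These are minimal and exhaustive — every other superkey contains one of them.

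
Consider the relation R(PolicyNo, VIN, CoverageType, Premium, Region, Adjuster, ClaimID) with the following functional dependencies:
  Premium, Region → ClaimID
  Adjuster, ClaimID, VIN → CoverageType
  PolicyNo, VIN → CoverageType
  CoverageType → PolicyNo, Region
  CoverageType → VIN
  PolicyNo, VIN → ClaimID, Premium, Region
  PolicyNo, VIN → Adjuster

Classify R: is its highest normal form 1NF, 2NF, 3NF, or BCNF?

3NF

Candidate keys: {Adjuster, ClaimID, VIN}, {Adjuster, Premium, Region, VIN}, {CoverageType}, {PolicyNo, VIN}. Prime attributes: {Adjuster, ClaimID, CoverageType, PolicyNo, Premium, Region, VIN}.
For Premium, Region → ClaimID we have {Premium, Region}⁺ = {ClaimID, Premium, Region}; {Premium, Region} is not a superkey, so BCNF fails.
Since {ClaimID} ⊆ prime attributes and every other non-superkey FD also has a prime right side, the schema is in 3NF.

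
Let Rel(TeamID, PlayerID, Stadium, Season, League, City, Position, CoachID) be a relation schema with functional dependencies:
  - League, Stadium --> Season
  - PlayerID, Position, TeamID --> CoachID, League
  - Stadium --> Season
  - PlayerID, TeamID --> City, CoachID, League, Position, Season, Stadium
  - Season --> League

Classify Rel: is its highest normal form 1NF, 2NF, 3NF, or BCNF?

2NF

Candidate key: {PlayerID, TeamID}. Prime attributes: {PlayerID, TeamID}.
For League, Stadium --> Season we have {League, Stadium}⁺ = {League, Season, Stadium}; {League, Stadium} is not a superkey, so BCNF fails.
Because {Season} is non-prime and the left side of League, Stadium --> Season is not a superkey, the relation is not in 3NF.
No non-prime attribute depends on a proper subset of any candidate key, so 2NF holds.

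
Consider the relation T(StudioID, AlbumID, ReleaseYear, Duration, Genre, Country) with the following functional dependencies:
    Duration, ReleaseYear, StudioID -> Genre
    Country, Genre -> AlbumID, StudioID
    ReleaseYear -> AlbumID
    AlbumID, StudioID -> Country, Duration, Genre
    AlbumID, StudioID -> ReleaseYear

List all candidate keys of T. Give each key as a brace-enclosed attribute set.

{AlbumID, StudioID}⁺ = {AlbumID, Country, Duration, Genre, ReleaseYear, StudioID}, which is every attribute, so {AlbumID, StudioID} is a candidate key.
{Country, Genre}⁺ = {AlbumID, Country, Duration, Genre, ReleaseYear, StudioID}, which is every attribute, so {Country, Genre} is a candidate key.
{ReleaseYear, StudioID}⁺ = {AlbumID, Country, Duration, Genre, ReleaseYear, StudioID}, which is every attribute, so {ReleaseYear, StudioID} is a candidate key.
These are minimal and exhaustive — every other superkey contains one of them.

{AlbumID, StudioID}, {Country, Genre}, {ReleaseYear, StudioID}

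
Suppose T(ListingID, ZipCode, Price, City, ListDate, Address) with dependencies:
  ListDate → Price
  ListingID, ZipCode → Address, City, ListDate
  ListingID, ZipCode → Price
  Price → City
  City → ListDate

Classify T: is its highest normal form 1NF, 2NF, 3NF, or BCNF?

Candidate key: {ListingID, ZipCode}. Prime attributes: {ListingID, ZipCode}.
For ListDate → Price we have {ListDate}⁺ = {City, ListDate, Price}; {ListDate} is not a superkey, so BCNF fails.
ListDate → Price has non-prime {Price} on the right and a non-superkey on the left, so 3NF fails.
No non-prime attribute depends on a proper subset of any candidate key, so 2NF holds.

2NF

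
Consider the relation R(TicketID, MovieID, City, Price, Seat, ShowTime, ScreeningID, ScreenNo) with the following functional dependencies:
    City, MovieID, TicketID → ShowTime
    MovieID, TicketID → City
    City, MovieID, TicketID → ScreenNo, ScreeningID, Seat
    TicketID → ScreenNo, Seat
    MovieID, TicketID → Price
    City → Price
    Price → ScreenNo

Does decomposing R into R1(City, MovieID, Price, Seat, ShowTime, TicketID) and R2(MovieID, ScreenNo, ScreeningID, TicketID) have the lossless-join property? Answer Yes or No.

R1 ∩ R2 = {MovieID, TicketID}; its closure under F is {City, MovieID, Price, ScreenNo, ScreeningID, Seat, ShowTime, TicketID}.
This includes all of R1, so the common attributes are a superkey of R1 — the join is lossless.

Yes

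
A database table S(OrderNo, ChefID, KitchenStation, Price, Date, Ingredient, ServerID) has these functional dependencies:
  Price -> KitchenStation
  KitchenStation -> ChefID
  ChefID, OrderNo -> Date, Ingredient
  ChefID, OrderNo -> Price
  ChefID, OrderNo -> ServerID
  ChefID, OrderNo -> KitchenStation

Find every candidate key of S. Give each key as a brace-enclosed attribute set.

No FD produces {OrderNo}, so it must be in every candidate key.
{ChefID, OrderNo}⁺ = {ChefID, Date, Ingredient, KitchenStation, OrderNo, Price, ServerID} — all of the relation — so {ChefID, OrderNo} is a candidate key.
{KitchenStation, OrderNo}⁺ = {ChefID, Date, Ingredient, KitchenStation, OrderNo, Price, ServerID} — all of the relation — so {KitchenStation, OrderNo} is a candidate key.
{OrderNo, Price}⁺ = {ChefID, Date, Ingredient, KitchenStation, OrderNo, Price, ServerID} — all of the relation — so {OrderNo, Price} is a candidate key.
No proper subset of any of these is a key, and no other minimal superkey exists.

{ChefID, OrderNo}, {KitchenStation, OrderNo}, {OrderNo, Price}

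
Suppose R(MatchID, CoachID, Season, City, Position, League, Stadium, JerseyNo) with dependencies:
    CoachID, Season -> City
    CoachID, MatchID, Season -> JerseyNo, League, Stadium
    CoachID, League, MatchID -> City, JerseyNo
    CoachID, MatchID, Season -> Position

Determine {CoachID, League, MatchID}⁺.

Start with {CoachID, League, MatchID}.
CoachID, League, MatchID -> City, JerseyNo applies; add {City, JerseyNo} → now {City, CoachID, JerseyNo, League, MatchID}.
No further FD applies.

{City, CoachID, JerseyNo, League, MatchID}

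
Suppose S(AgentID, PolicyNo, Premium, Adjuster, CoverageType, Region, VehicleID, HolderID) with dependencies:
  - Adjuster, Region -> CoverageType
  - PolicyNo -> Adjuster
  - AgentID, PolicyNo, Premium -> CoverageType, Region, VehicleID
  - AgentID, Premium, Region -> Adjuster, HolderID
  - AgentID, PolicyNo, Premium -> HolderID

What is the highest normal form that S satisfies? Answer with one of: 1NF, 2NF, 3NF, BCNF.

Candidate key: {AgentID, PolicyNo, Premium}. Prime attributes: {AgentID, PolicyNo, Premium}.
Adjuster, Region -> CoverageType breaks BCNF: {Adjuster, Region}⁺ = {Adjuster, CoverageType, Region}, so {Adjuster, Region} is not a superkey.
Adjuster, Region -> CoverageType determines the non-prime attribute {CoverageType} from a non-superkey — 3NF is violated.
The proper key subset {PolicyNo} of {AgentID, PolicyNo, Premium} determines non-prime {Adjuster}, so the relation is not even in 2NF.

1NF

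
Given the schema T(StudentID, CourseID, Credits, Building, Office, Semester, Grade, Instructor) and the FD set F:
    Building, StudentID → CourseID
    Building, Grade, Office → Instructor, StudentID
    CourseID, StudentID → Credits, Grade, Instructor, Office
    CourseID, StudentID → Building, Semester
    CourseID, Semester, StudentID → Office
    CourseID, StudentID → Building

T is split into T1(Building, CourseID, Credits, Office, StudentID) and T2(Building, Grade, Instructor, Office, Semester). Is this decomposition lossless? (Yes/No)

No

The shared attributes are {Building, Office} and {Building, Office}⁺ = {Building, Office}.
Neither T1 nor T2 is contained in that closure, so the decomposition is lossy.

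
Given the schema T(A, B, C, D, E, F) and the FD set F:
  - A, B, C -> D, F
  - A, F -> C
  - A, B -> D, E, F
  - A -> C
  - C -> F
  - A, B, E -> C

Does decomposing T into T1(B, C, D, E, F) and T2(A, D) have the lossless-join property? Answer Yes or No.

No

The shared attributes are {D} and {D}⁺ = {D}.
Neither T1 nor T2 is contained in that closure, so the decomposition is lossy.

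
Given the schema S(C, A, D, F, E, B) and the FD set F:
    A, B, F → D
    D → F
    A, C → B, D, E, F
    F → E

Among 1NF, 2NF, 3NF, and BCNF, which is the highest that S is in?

Candidate key: {A, C}. Prime attributes: {A, C}.
A, B, F → D breaks BCNF: {A, B, F}⁺ = {A, B, D, E, F}, so {A, B, F} is not a superkey.
A, B, F → D determines the non-prime attribute {D} from a non-superkey — 3NF is violated.
Checking every proper subset of each key, none determines a non-prime attribute — 2NF is satisfied.

2NF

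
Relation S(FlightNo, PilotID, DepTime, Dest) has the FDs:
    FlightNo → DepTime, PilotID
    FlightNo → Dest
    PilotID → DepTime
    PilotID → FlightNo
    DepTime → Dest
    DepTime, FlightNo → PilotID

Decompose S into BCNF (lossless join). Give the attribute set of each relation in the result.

{DepTime, Dest}; {DepTime, FlightNo, PilotID}

Candidate keys of the original relation: {FlightNo}, {PilotID}.
{DepTime, Dest, FlightNo, PilotID}: {DepTime} determines {DepTime, Dest} here but is not a superkey — split on DepTime → Dest, giving {DepTime, Dest} and {DepTime, FlightNo, PilotID}.
{DepTime, Dest} has no BCNF violation.
{DepTime, FlightNo, PilotID} has no BCNF violation.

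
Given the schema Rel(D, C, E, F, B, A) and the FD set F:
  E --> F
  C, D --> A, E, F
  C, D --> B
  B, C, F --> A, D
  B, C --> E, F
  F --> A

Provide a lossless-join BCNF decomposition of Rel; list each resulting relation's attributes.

Candidate keys of the original relation: {B, C}, {C, D}.
In {A, B, C, D, E, F}, {E} is not a superkey ({E}⁺ restricted to this set is {A, E, F}), so split on E --> A, F into {A, E, F} and {B, C, D, E}.
In {A, E, F}, {F} is not a superkey ({F}⁺ restricted to this set is {A, F}), so split on F --> A into {A, F} and {E, F}.
{A, F} is in BCNF.
{E, F} is in BCNF.
{B, C, D, E} is in BCNF.

{A, F}; {B, C, D, E}; {E, F}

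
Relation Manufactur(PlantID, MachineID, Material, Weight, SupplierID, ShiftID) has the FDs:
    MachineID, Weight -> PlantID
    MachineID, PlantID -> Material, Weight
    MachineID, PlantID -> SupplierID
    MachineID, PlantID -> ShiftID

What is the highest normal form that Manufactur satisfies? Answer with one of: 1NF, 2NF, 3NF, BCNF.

Candidate keys: {MachineID, PlantID}, {MachineID, Weight}. Prime attributes: {MachineID, PlantID, Weight}.
Each dependency's left side is a superkey — BCNF holds.

BCNF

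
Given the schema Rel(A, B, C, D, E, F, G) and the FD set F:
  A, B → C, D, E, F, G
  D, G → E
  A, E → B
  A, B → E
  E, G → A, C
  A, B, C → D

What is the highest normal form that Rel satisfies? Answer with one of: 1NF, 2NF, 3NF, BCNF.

BCNF

Candidate keys: {A, B}, {A, E}, {D, G}, {E, G}. Prime attributes: {A, B, D, E, G}.
Each dependency's left side is a superkey — BCNF holds.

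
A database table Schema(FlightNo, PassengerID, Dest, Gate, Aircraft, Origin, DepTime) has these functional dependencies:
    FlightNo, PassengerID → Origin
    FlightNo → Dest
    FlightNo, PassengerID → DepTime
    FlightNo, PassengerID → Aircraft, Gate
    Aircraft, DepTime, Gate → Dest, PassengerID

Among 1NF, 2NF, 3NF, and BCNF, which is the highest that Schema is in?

Candidate keys: {Aircraft, DepTime, FlightNo, Gate}, {FlightNo, PassengerID}. Prime attributes: {Aircraft, DepTime, FlightNo, Gate, PassengerID}.
For FlightNo → Dest we have {FlightNo}⁺ = {Dest, FlightNo}; {FlightNo} is not a superkey, so BCNF fails.
FlightNo → Dest determines the non-prime attribute {Dest} from a non-superkey — 3NF is violated.
Since {FlightNo} ⊂ {FlightNo, PassengerID} and {FlightNo}⁺ ⊇ {Dest} with {Dest} non-prime, there is a partial dependency; 2NF fails.

1NF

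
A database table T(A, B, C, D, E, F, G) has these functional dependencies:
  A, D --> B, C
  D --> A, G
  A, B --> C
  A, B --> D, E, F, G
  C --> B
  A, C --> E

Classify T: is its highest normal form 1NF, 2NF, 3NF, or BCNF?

3NF

Candidate keys: {A, B}, {A, C}, {D}. Prime attributes: {A, B, C, D}.
C --> B: {C}⁺ = {B, C}, which is not all of the attributes, so the left side is not a superkey — BCNF is violated.
Since {B} ⊆ prime attributes and every other non-superkey FD also has a prime right side, the schema is in 3NF.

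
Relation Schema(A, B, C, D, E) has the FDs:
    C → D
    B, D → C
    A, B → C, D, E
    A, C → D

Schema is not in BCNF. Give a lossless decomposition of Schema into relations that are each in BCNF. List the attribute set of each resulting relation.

Candidate key of the original relation: {A, B}.
Within {A, B, C, D, E}: {C}⁺ ∩ {A, B, C, D, E} = {C, D}, not the whole set, so C → D violates BCNF; decompose into {C, D} and {A, B, C, E}.
{C, D}: every determinant is a superkey — BCNF.
{A, B, C, E}: every determinant is a superkey — BCNF.

{A, B, C, E}; {C, D}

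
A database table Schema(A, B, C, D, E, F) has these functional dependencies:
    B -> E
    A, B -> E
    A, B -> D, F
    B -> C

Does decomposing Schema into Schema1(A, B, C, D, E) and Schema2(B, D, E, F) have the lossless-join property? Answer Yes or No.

The shared attributes are {B, D, E} and {B, D, E}⁺ = {B, C, D, E}.
The closure covers neither Schema1 nor Schema2 entirely; the join is not lossless.

No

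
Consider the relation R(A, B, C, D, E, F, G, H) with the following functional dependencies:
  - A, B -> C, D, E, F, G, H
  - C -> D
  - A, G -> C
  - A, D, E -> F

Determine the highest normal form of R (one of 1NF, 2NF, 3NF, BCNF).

Candidate key: {A, B}. Prime attributes: {A, B}.
C -> D: {C}⁺ = {C, D}, which is not all of the attributes, so the left side is not a superkey — BCNF is violated.
C -> D has non-prime {D} on the right and a non-superkey on the left, so 3NF fails.
No proper subset of a key has a non-prime attribute in its closure, so there is no partial dependency; 2NF holds.

2NF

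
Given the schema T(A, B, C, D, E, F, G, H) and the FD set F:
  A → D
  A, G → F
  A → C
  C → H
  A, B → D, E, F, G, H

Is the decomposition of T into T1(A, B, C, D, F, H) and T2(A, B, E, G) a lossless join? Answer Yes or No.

Common attributes: {A, B}; their closure is {A, B, C, D, E, F, G, H}.
This includes all of T1, so the common attributes are a superkey of T1 — the join is lossless.

Yes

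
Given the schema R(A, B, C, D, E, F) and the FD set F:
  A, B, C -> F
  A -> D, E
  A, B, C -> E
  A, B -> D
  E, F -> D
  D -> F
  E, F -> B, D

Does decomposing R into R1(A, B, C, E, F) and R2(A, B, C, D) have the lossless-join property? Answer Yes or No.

R1 ∩ R2 = {A, B, C}; its closure under F is {A, B, C, D, E, F}.
This includes all of R1, so the common attributes are a superkey of R1 — the join is lossless.

Yes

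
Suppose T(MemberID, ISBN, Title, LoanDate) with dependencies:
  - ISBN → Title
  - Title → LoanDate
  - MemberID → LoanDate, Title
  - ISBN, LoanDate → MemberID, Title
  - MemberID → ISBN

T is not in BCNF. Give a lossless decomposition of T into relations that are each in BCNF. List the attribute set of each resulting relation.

{ISBN, MemberID, Title}; {LoanDate, Title}

Candidate keys of the original relation: {ISBN}, {MemberID}.
In {ISBN, LoanDate, MemberID, Title}, {Title} is not a superkey ({Title}⁺ restricted to this set is {LoanDate, Title}), so split on Title → LoanDate into {LoanDate, Title} and {ISBN, MemberID, Title}.
{LoanDate, Title} has no BCNF violation.
{ISBN, MemberID, Title} has no BCNF violation.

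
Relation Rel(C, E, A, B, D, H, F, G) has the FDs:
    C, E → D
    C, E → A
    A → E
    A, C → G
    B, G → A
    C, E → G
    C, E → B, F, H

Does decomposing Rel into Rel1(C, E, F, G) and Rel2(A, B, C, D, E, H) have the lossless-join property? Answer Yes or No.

Yes

The shared attributes are {C, E} and {C, E}⁺ = {A, B, C, D, E, F, G, H}.
This includes all of Rel1, so the common attributes are a superkey of Rel1 — the join is lossless.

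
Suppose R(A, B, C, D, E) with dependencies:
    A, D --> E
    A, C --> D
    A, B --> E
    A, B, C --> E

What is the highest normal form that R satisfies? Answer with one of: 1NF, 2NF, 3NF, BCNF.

Candidate key: {A, B, C}. Prime attributes: {A, B, C}.
For A, D --> E we have {A, D}⁺ = {A, D, E}; {A, D} is not a superkey, so BCNF fails.
Because {E} is non-prime and the left side of A, D --> E is not a superkey, the relation is not in 3NF.
Since {A, B} ⊂ {A, B, C} and {A, B}⁺ ⊇ {E} with {E} non-prime, there is a partial dependency; 2NF fails.

1NF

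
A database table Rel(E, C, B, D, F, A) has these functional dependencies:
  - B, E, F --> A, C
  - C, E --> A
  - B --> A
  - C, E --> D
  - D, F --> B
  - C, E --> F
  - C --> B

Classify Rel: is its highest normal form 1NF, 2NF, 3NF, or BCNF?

1NF

Candidate keys: {B, E, F}, {C, E}, {D, E, F}. Prime attributes: {B, C, D, E, F}.
B --> A breaks BCNF: {B}⁺ = {A, B}, so {B} is not a superkey.
B --> A determines the non-prime attribute {A} from a non-superkey — 3NF is violated.
{C} is a proper subset of the key {C, E}, and {C}⁺ contains the non-prime attribute {A} — a partial dependency, so 2NF is violated.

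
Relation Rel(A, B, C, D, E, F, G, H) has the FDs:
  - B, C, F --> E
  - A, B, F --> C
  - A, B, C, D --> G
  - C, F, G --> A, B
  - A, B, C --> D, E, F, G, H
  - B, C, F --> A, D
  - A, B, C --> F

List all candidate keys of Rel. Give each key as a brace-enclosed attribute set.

{A, B, C} is a candidate key since {A, B, C}⁺ = {A, B, C, D, E, F, G, H} covers every attribute.
{A, B, F} is a candidate key since {A, B, F}⁺ = {A, B, C, D, E, F, G, H} covers every attribute.
{B, C, F} is a candidate key since {B, C, F}⁺ = {A, B, C, D, E, F, G, H} covers every attribute.
{C, F, G} is a candidate key since {C, F, G}⁺ = {A, B, C, D, E, F, G, H} covers every attribute.
No proper subset of any of these is a key, and no other minimal superkey exists.

{A, B, C}, {A, B, F}, {B, C, F}, {C, F, G}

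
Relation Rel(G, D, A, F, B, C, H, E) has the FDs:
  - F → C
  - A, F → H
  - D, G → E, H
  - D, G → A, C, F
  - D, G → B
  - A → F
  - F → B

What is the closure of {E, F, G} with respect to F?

Start with {E, F, G}.
F → C applies; add {C} → now {C, E, F, G}.
F → B applies; add {B} → now {B, C, E, F, G}.
No further FD applies.

{B, C, E, F, G}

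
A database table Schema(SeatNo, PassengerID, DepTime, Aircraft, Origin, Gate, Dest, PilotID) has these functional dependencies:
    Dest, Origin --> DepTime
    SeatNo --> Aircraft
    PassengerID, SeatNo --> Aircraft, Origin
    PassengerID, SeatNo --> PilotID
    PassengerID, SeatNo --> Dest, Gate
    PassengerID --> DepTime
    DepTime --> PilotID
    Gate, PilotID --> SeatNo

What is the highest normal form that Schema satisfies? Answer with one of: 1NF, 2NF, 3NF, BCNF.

Candidate keys: {Gate, PassengerID}, {PassengerID, SeatNo}. Prime attributes: {Gate, PassengerID, SeatNo}.
For Dest, Origin --> DepTime we have {Dest, Origin}⁺ = {DepTime, Dest, Origin, PilotID}; {Dest, Origin} is not a superkey, so BCNF fails.
Dest, Origin --> DepTime determines the non-prime attribute {DepTime} from a non-superkey — 3NF is violated.
{PassengerID} is a proper subset of the key {Gate, PassengerID}, and {PassengerID}⁺ contains the non-prime attributes {DepTime, PilotID} — a partial dependency, so 2NF is violated.

1NF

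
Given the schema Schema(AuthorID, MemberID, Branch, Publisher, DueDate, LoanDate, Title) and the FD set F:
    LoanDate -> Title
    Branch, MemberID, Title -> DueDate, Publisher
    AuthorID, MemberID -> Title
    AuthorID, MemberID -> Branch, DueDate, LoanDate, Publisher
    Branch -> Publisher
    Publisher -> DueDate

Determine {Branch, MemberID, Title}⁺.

Start with {Branch, MemberID, Title}.
Branch, MemberID, Title -> DueDate, Publisher applies; add {DueDate, Publisher} → now {Branch, DueDate, MemberID, Publisher, Title}.
No further FD applies.

{Branch, DueDate, MemberID, Publisher, Title}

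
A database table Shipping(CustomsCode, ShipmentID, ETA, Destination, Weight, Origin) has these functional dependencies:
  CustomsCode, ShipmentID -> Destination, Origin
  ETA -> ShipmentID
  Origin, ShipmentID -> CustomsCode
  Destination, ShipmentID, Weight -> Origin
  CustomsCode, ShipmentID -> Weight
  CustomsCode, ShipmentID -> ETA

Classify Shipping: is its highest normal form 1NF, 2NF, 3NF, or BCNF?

Candidate keys: {CustomsCode, ETA}, {CustomsCode, ShipmentID}, {Destination, ETA, Weight}, {Destination, ShipmentID, Weight}, {ETA, Origin}, {Origin, ShipmentID}. Prime attributes: {CustomsCode, Destination, ETA, Origin, ShipmentID, Weight}.
For ETA -> ShipmentID we have {ETA}⁺ = {ETA, ShipmentID}; {ETA} is not a superkey, so BCNF fails.
But every attribute on its right side ({ShipmentID}) is prime, and the same holds for every other non-superkey FD, so 3NF still holds.

3NF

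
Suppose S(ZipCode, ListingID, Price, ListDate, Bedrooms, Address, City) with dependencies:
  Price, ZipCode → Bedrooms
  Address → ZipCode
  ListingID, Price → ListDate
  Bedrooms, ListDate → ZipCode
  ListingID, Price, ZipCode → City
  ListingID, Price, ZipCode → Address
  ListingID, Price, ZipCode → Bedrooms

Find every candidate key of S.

No FD produces {ListingID, Price}, so they must be in every candidate key.
{Address, ListingID, Price}⁺ = {Address, Bedrooms, City, ListDate, ListingID, Price, ZipCode} — all of the relation — so {Address, ListingID, Price} is a candidate key.
{Bedrooms, ListingID, Price}⁺ = {Address, Bedrooms, City, ListDate, ListingID, Price, ZipCode} — all of the relation — so {Bedrooms, ListingID, Price} is a candidate key.
{ListingID, Price, ZipCode}⁺ = {Address, Bedrooms, City, ListDate, ListingID, Price, ZipCode} — all of the relation — so {ListingID, Price, ZipCode} is a candidate key.
No proper subset of any of these is a key, and no other minimal superkey exists.

{Address, ListingID, Price}, {Bedrooms, ListingID, Price}, {ListingID, Price, ZipCode}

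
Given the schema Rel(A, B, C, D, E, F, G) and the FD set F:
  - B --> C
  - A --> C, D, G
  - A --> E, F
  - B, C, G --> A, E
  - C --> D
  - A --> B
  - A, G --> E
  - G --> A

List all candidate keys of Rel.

{A}, {G}

Closure of {A} is {A, B, C, D, E, F, G}, the whole schema; {A} is a candidate key.
Closure of {G} is {A, B, C, D, E, F, G}, the whole schema; {G} is a candidate key.
No proper subset of any of these is a key, and no other minimal superkey exists.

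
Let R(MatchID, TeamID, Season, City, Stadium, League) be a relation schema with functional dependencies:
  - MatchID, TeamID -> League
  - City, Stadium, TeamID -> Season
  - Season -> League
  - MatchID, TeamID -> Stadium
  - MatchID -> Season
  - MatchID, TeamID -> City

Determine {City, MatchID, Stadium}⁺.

Start with {City, MatchID, Stadium}.
MatchID -> Season applies; add {Season} → now {City, MatchID, Season, Stadium}.
Season -> League applies; add {League} → now {City, League, MatchID, Season, Stadium}.
No further FD applies.

{City, League, MatchID, Season, Stadium}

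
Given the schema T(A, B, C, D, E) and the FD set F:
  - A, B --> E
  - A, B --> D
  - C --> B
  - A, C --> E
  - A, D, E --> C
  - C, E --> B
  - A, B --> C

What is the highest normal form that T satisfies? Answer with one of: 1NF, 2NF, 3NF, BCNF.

Candidate keys: {A, B}, {A, C}, {A, D, E}. Prime attributes: {A, B, C, D, E}.
C --> B breaks BCNF: {C}⁺ = {B, C}, so {C} is not a superkey.
Since {B} ⊆ prime attributes and every other non-superkey FD also has a prime right side, the schema is in 3NF.

3NF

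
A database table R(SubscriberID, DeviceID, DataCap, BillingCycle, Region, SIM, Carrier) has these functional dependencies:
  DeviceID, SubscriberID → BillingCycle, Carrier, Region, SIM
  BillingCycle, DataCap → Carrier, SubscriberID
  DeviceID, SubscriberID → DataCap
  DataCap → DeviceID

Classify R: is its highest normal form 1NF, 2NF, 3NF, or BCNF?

3NF

Candidate keys: {BillingCycle, DataCap}, {DataCap, SubscriberID}, {DeviceID, SubscriberID}. Prime attributes: {BillingCycle, DataCap, DeviceID, SubscriberID}.
DataCap → DeviceID breaks BCNF: {DataCap}⁺ = {DataCap, DeviceID}, so {DataCap} is not a superkey.
But every attribute on its right side ({DeviceID}) is prime, and the same holds for every other non-superkey FD, so 3NF still holds.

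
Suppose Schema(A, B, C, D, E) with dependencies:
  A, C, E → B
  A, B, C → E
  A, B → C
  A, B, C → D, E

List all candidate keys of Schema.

{A} never appears on the right of any FD, so every key must include it.
Closure of {A, B} is {A, B, C, D, E}, the whole schema; {A, B} is a candidate key.
Closure of {A, C, E} is {A, B, C, D, E}, the whole schema; {A, C, E} is a candidate key.
These are minimal and exhaustive — every other superkey contains one of them.

{A, B}, {A, C, E}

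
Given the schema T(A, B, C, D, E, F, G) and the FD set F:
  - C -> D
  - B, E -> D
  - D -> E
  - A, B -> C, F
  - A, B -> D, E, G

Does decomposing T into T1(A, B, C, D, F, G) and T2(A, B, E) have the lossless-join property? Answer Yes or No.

Common attributes: {A, B}; their closure is {A, B, C, D, E, F, G}.
This includes all of T1, so the common attributes are a superkey of T1 — the join is lossless.

Yes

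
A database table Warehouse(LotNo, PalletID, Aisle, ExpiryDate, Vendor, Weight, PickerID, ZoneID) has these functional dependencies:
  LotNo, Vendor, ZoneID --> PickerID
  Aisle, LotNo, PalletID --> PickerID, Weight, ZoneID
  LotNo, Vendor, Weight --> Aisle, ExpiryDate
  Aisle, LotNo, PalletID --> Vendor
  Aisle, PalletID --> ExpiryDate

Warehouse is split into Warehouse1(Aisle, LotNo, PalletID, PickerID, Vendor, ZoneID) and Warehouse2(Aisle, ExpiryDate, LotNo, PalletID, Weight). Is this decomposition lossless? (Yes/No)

Yes

Common attributes: {Aisle, LotNo, PalletID}; their closure is {Aisle, ExpiryDate, LotNo, PalletID, PickerID, Vendor, Weight, ZoneID}.
Since Warehouse1 ⊆ {Aisle, ExpiryDate, LotNo, PalletID, PickerID, Vendor, Weight, ZoneID}, the intersection is a superkey of Warehouse1; the decomposition is lossless.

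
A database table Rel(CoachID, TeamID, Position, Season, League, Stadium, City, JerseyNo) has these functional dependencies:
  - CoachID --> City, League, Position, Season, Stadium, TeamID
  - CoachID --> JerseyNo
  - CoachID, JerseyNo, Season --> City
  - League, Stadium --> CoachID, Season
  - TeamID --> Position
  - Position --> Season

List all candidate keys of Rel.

{CoachID}, {League, Stadium}

{CoachID}⁺ = {City, CoachID, JerseyNo, League, Position, Season, Stadium, TeamID}, which is every attribute, so {CoachID} is a candidate key.
{League, Stadium}⁺ = {City, CoachID, JerseyNo, League, Position, Season, Stadium, TeamID}, which is every attribute, so {League, Stadium} is a candidate key.
No proper subset of any of these is a key, and no other minimal superkey exists.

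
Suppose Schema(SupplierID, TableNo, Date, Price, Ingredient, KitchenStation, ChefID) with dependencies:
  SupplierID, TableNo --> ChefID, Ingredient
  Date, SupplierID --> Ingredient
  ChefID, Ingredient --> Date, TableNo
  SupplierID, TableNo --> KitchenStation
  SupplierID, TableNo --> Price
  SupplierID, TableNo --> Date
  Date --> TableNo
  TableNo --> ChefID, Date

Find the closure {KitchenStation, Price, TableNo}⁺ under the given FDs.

{ChefID, Date, KitchenStation, Price, TableNo}

Start with {KitchenStation, Price, TableNo}.
TableNo --> ChefID, Date applies; add {ChefID, Date} → now {ChefID, Date, KitchenStation, Price, TableNo}.
No further FD applies.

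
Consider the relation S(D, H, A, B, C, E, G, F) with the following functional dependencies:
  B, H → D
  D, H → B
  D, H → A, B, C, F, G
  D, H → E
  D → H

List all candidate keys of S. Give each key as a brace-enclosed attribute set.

{B, H}, {D}

{D}⁺ = {A, B, C, D, E, F, G, H}, which is every attribute, so {D} is a candidate key.
{B, H}⁺ = {A, B, C, D, E, F, G, H}, which is every attribute, so {B, H} is a candidate key.
Any other superkey properly contains one of these, so there are no further candidate keys.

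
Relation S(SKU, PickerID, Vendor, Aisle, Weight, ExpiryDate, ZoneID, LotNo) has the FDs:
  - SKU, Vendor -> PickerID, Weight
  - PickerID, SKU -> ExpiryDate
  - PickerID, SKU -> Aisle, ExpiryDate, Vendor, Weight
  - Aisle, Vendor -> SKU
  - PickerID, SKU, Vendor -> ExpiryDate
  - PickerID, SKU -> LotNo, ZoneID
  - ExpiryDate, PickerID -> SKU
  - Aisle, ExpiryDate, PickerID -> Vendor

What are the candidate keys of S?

{Aisle, Vendor}, {ExpiryDate, PickerID}, {PickerID, SKU}, {SKU, Vendor}

{Aisle, Vendor}⁺ = {Aisle, ExpiryDate, LotNo, PickerID, SKU, Vendor, Weight, ZoneID}, which is every attribute, so {Aisle, Vendor} is a candidate key.
{ExpiryDate, PickerID}⁺ = {Aisle, ExpiryDate, LotNo, PickerID, SKU, Vendor, Weight, ZoneID}, which is every attribute, so {ExpiryDate, PickerID} is a candidate key.
{PickerID, SKU}⁺ = {Aisle, ExpiryDate, LotNo, PickerID, SKU, Vendor, Weight, ZoneID}, which is every attribute, so {PickerID, SKU} is a candidate key.
{SKU, Vendor}⁺ = {Aisle, ExpiryDate, LotNo, PickerID, SKU, Vendor, Weight, ZoneID}, which is every attribute, so {SKU, Vendor} is a candidate key.
No proper subset of any of these is a key, and no other minimal superkey exists.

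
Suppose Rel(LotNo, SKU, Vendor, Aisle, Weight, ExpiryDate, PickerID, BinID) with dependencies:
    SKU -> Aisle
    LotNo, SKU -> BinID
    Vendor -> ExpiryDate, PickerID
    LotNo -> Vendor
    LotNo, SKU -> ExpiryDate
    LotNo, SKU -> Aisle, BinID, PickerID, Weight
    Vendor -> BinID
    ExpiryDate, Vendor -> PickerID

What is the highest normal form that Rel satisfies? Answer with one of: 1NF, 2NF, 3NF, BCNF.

1NF

Candidate key: {LotNo, SKU}. Prime attributes: {LotNo, SKU}.
SKU -> Aisle: {SKU}⁺ = {Aisle, SKU}, which is not all of the attributes, so the left side is not a superkey — BCNF is violated.
SKU -> Aisle has non-prime {Aisle} on the right and a non-superkey on the left, so 3NF fails.
{LotNo} is a proper subset of the key {LotNo, SKU}, and {LotNo}⁺ contains the non-prime attributes {BinID, ExpiryDate, PickerID, Vendor} — a partial dependency, so 2NF is violated.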